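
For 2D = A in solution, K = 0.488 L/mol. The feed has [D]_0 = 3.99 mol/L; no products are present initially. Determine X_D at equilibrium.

Let X = conversion of D; extent ξ = 3.99X/2 mol/L.
Concentrations: [D] = 3.99 − 3.99X; [A] = 2X.
K = [A] / ([D]^2).
Equating to 0.488 L/mol: the physical root is X = 0.606.

X = 0.606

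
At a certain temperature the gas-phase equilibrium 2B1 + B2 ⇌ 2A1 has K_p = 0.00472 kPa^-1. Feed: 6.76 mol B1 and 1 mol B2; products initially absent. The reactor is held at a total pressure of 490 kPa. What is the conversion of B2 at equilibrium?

Let X = conversion of B2 (basis 1 mol B2); extent of reaction ξ = X.
Moles: n_B1 = 6.76 − 2X; n_B2 = 1 − X; n_A1 = 2X.
n_T = Σnᵢ = 7.76 − X.
With p_i = (n_i/n_T)P, K_p = p_A1^2 / (p_B1^2 p_B2).
Setting this equal to 0.00472 kPa^-1 and taking the physical root (0 < X < 1) gives X = 0.752.

X = 0.752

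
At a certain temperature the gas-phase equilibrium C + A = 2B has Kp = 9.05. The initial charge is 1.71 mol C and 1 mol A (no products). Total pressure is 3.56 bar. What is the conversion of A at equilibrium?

Take 1 mol A as basis and let X be its fractional conversion, so ξ = X.
Moles: n_C = 1.71 − X; n_A = 1 − X; n_B = 2X.
n_T stays at 2.71 (no change in mole number).
y_i = n_i/n_T, p_i = y_i·P. Kp = p_B^2 / (p_C p_A).
Equating to 9.05 and solving on 0 < X < 1: X = 0.745.

X = 0.745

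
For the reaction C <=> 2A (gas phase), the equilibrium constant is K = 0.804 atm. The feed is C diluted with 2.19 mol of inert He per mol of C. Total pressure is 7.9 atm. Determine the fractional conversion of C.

X = 0.255

Take 1 mol C as basis and let X be its fractional conversion, so ξ = X.
Moles: n_C = 1 − X; n_A = 2X; n_I = 2.19 (inert).
Total moles n_T = 3.19 + X.
y_i = n_i/n_T, p_i = y_i·P. K = p_A^2 / (p_C).
Setting this equal to 0.804 atm and taking the physical root (0 < X < 1) gives X = 0.255.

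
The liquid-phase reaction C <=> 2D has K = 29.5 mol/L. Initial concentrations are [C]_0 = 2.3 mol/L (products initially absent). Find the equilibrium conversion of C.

X = 0.800

Let X = conversion of C; extent ξ = 2.3·X mol/L.
Concentrations: [C] = 2.3 − 2.3X; [D] = 4.6X.
K = [D]^2 / ([C]).
Setting equal to 29.5 and solving for X on (0,1) gives X = 0.800.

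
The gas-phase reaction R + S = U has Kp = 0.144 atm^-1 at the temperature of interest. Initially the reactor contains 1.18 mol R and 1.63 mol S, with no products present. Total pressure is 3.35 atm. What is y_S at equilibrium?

y_S = 0.540

Take 1.18 mol R as basis and let X be its fractional conversion, so ξ = 1.18X.
Mole table: n_R = 1.18 − 1.18X; n_S = 1.63 − 1.18X; n_U = 1.18X.
n_T = Σnᵢ = 2.81 − 1.18X.
With p_i = (n_i/n_T)P, Kp = p_U / (p_R p_S).
This yields a degree-2 equation in X; solving on (0,1), X = 0.207.
Then n_S = 1.39, n_T = 2.57, so y_S = 0.540.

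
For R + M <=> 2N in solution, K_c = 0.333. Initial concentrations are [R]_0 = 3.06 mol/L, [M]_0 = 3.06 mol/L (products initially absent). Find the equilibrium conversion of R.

X = 0.224

Let X = conversion of R; extent ξ = 3.06·X mol/L.
Concentrations: [R] = 3.06 − 3.06X; [M] = 3.06 − 3.06X; [N] = 6.12X.
K_c = [N]^2 / ([R] [M]).
Setting equal to 0.333 and solving for X on (0,1) gives X = 0.224.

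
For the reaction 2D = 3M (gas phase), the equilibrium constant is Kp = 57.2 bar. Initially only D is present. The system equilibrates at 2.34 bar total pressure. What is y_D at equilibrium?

y_D = 0.157

Take 1 mol D as basis and let X be its fractional conversion, so ξ = 0.5X.
Species balance: n_D = 1 − X; n_M = 1.5X.
Summing: n_T = 1 + 0.5X.
Mole fractions y_i = n_i/n_T; Kp = p_M^3 / (p_D^2) with p_i = y_i·P.
Setting this equal to 57.2 bar and taking the physical root (0 < X < 1) gives X = 0.782.
Then n_D = 0.218, n_T = 1.39, so y_D = 0.157.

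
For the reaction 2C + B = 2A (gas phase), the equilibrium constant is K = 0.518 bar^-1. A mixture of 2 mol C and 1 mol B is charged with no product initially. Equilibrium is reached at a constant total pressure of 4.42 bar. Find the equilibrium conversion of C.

X = 0.418

Let X = conversion of C (basis 2 mol C); extent of reaction ξ = X.
Moles: n_C = 2 − 2X; n_B = 1 − X; n_A = 2X.
Total moles n_T = 3 − X.
With p_i = (n_i/n_T)P, K = p_A^2 / (p_C^2 p_B).
This yields a degree-3 equation in X; solving on (0,1), X = 0.418.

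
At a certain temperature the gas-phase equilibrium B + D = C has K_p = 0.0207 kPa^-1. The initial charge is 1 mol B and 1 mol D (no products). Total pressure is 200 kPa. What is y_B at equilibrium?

y_B = 0.306

Basis: 1 mol B initially; let X = conversion of B. Extent ξ = X.
At extent ξ: n_B = 1 − X; n_D = 1 − X; n_C = X.
n_T = Σnᵢ = 2 − X.
y_i = n_i/n_T, p_i = y_i·P. K_p = p_C / (p_B p_D).
This yields a degree-2 equation in X; solving on (0,1), X = 0.559.
Then n_B = 0.441, n_T = 1.44, so y_B = 0.306.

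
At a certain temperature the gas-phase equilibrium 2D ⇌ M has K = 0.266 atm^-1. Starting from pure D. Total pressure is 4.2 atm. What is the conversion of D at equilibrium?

Basis: 1 mol D initially; let X = conversion of D. Extent ξ = 0.5X.
At extent ξ: n_D = 1 − X; n_M = 0.5X.
Total moles n_T = 1 − 0.5X.
Mole fractions y_i = n_i/n_T; K = p_M / (p_D^2) with p_i = y_i·P.
Substituting and setting equal to 0.266 atm^-1 gives a polynomial in X; the root in (0,1) is X = 0.572.

X = 0.572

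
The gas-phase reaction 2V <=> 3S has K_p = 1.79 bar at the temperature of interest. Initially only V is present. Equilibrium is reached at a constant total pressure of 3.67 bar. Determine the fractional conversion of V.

X = 0.398

Let X = conversion of V (basis 1 mol V); extent of reaction ξ = 0.5X.
Species balance: n_V = 1 − X; n_S = 1.5X.
Summing: n_T = 1 + 0.5X.
Mole fractions y_i = n_i/n_T; K_p = p_S^3 / (p_V^2) with p_i = y_i·P.
Equating to 1.79 bar and solving on 0 < X < 1: X = 0.398.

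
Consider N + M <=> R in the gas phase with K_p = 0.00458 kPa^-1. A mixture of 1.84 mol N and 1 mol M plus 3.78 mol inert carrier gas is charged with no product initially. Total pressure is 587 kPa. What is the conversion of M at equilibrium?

X = 0.385

Let X = conversion of M (basis 1 mol M); extent of reaction ξ = X.
Species balance: n_N = 1.84 − X; n_M = 1 − X; n_R = X; n_I = 3.78 (inert).
n_T = Σnᵢ = 6.62 − X.
With p_i = (n_i/n_T)P, K_p = p_R / (p_N p_M).
Equating to 0.00458 kPa^-1 and solving on 0 < X < 1: X = 0.385.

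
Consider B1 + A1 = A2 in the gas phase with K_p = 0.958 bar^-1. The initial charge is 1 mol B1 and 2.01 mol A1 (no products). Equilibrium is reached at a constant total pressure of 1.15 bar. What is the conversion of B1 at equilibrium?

Basis: 1 mol B1 initially; let X = conversion of B1. Extent ξ = X.
Species balance: n_B1 = 1 − X; n_A1 = 2.01 − X; n_A2 = X.
n_T = Σnᵢ = 3.01 − X.
Mole fractions y_i = n_i/n_T; K_p = p_A2 / (p_B1 p_A1) with p_i = y_i·P.
Equating to 0.958 bar^-1 and solving on 0 < X < 1: X = 0.404.

X = 0.404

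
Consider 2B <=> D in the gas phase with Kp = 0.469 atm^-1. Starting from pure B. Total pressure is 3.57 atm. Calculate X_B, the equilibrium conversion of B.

Basis: 1 mol B initially; let X = conversion of B. Extent ξ = 0.5X.
Species balance: n_B = 1 − X; n_D = 0.5X.
Total moles n_T = 1 − 0.5X.
Mole fractions y_i = n_i/n_T; Kp = p_D / (p_B^2) with p_i = y_i·P.
Equating to 0.469 atm^-1 and solving on 0 < X < 1: X = 0.640.

X = 0.640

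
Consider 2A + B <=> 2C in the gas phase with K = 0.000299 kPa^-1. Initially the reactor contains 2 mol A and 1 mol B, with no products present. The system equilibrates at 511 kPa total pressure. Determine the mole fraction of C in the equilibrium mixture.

y_C = 0.123

Let X = conversion of A (basis 2 mol A); extent of reaction ξ = X.
Mole table: n_A = 2 − 2X; n_B = 1 − X; n_C = 2X.
Total moles n_T = 3 − X.
With p_i = (n_i/n_T)P, K = p_C^2 / (p_A^2 p_B).
Substituting and setting equal to 0.000299 kPa^-1 gives a polynomial in X; the root in (0,1) is X = 0.174.
Then n_C = 0.349, n_T = 2.83, so y_C = 0.123.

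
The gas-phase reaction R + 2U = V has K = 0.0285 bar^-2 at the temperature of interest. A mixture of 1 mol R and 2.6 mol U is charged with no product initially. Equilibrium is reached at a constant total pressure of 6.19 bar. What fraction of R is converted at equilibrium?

X = 0.323

Take 1 mol R as basis and let X be its fractional conversion, so ξ = X.
Moles: n_R = 1 − X; n_U = 2.6 − 2X; n_V = X.
Total moles n_T = 3.6 − 2X.
y_i = n_i/n_T, p_i = y_i·P. K = p_V / (p_R p_U^2).
Substituting and setting equal to 0.0285 bar^-2 gives a polynomial in X; the root in (0,1) is X = 0.323.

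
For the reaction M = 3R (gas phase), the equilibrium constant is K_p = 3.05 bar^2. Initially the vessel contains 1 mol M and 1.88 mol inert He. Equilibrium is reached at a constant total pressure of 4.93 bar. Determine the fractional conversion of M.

X = 0.339

Take 1 mol M as basis and let X be its fractional conversion, so ξ = X.
Moles: n_M = 1 − X; n_R = 3X; n_I = 1.88 (inert).
Total moles n_T = 2.88 + 2X.
Mole fractions y_i = n_i/n_T; K_p = p_R^3 / (p_M) with p_i = y_i·P.
This yields a degree-3 equation in X; solving on (0,1), X = 0.339.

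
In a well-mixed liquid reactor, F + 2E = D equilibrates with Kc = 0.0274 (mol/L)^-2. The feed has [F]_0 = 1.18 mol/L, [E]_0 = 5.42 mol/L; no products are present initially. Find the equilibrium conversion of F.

X = 0.363

Let X = conversion of F; extent ξ = 1.18·X mol/L.
Concentrations: [F] = 1.18 − 1.18X; [E] = 5.42 − 2.36X; [D] = 1.18X.
Kc = [D] / ([F] [E]^2).
Equating to 0.0274 (mol/L)^-2: the physical root is X = 0.363.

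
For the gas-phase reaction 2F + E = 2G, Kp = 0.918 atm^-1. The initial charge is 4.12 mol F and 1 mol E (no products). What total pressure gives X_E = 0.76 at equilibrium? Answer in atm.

P = 6.76 atm

Basis: 1 mol E initially; let X = conversion of E. Extent ξ = X.
Species balance: n_F = 4.12 − 2X; n_E = 1 − X; n_G = 2X.
n_T = Σnᵢ = 5.12 − X.
Kp = p_G^2 / (p_F^2 p_E) with p_i = (n_i/n_T)·P.
At X = 0.76: the mole-fraction product g(X) = Π y_i^ν_i = 6.209. Since Kp = g(X)·P^{-1}, P = (g/Kp)^(1/1) = (6.209/0.918)^(1/1) = 6.76 atm.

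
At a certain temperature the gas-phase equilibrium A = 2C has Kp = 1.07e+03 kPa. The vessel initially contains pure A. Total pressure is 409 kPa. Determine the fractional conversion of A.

X = 0.629

Basis: 1 mol A initially; let X = conversion of A. Extent ξ = X.
Species balance: n_A = 1 − X; n_C = 2X.
Total moles n_T = 1 + X.
With p_i = (n_i/n_T)P, Kp = p_C^2 / (p_A).
This yields a degree-2 equation in X; solving on (0,1), X = 0.629.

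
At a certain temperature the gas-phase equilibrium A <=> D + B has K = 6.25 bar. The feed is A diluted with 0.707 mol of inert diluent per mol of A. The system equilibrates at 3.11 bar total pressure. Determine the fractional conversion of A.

Let X = conversion of A (basis 1 mol A); extent of reaction ξ = X.
Mole table: n_A = 1 − X; n_D = X; n_B = X; n_I = 0.707 (inert).
Summing: n_T = 1.71 + X.
Mole fractions y_i = n_i/n_T; K = p_D p_B / (p_A) with p_i = y_i·P.
Setting this equal to 6.25 bar and taking the physical root (0 < X < 1) gives X = 0.857.

X = 0.857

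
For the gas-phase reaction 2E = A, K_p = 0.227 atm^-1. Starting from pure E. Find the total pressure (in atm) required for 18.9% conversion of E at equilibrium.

Let X = conversion of E (basis 1 mol E); extent of reaction ξ = 0.5X.
At extent ξ: n_E = 1 − X; n_A = 0.5X.
Summing: n_T = 1 − 0.5X.
K_p = p_A / (p_E^2) with p_i = (n_i/n_T)·P.
At X = 0.189: the mole-fraction product g(X) = Π y_i^ν_i = 0.1301. Since K_p = g(X)·P^{-1}, P = (g/K_p)^(1/1) = (0.1301/0.227)^(1/1) = 0.573 atm.

P = 0.573 atm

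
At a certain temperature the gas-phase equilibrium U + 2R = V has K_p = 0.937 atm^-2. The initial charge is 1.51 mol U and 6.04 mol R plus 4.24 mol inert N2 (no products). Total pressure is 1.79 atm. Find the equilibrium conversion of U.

Basis: 1.51 mol U initially; let X = conversion of U. Extent ξ = 1.51X.
Mole table: n_U = 1.51 − 1.51X; n_R = 6.04 − 3.02X; n_V = 1.51X; n_I = 4.24 (inert).
Total moles n_T = 11.8 − 3.02X.
With p_i = (n_i/n_T)P, K_p = p_V / (p_U p_R^2).
This yields a degree-3 equation in X; solving on (0,1), X = 0.387.

X = 0.387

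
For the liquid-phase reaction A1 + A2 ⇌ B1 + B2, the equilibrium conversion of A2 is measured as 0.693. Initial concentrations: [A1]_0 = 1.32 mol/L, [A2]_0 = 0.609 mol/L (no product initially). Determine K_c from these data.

Let X = conversion of A2.
Concentrations: [A1] = 1.32 − 0.609X; [A2] = 0.609 − 0.609X; [B1] = 0.609X; [B2] = 0.609X.
At X = 0.693: [A1] = 0.898, [A2] = 0.187, [B1] = 0.422, [B2] = 0.422.
K_c = [B1] [B2] / ([A1] [A2]) = 1.06.

K_c = 1.06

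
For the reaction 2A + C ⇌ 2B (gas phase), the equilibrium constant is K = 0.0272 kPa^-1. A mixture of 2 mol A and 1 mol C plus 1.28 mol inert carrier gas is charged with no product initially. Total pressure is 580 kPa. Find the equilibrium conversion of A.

Take 2 mol A as basis and let X be its fractional conversion, so ξ = X.
At extent ξ: n_A = 2 − 2X; n_C = 1 − X; n_B = 2X; n_I = 1.28 (inert).
n_T = Σnᵢ = 4.28 − X.
Mole fractions y_i = n_i/n_T; K = p_B^2 / (p_A^2 p_C) with p_i = y_i·P.
Substituting and setting equal to 0.0272 kPa^-1 gives a polynomial in X; the root in (0,1) is X = 0.574.

X = 0.574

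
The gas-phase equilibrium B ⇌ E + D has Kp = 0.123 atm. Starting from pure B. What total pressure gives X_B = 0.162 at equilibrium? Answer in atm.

P = 4.56 atm

Basis: 1 mol B initially; let X = conversion of B. Extent ξ = X.
Mole table: n_B = 1 − X; n_E = X; n_D = X.
Total moles n_T = 1 + X.
Kp = p_E p_D / (p_B) with p_i = (n_i/n_T)·P.
At X = 0.162: the mole-fraction product g(X) = Π y_i^ν_i = 0.02695. Since Kp = g(X)·P^{1}, P = (Kp/g)^(1/1) = (0.123/0.02695)^(1/1) = 4.56 atm.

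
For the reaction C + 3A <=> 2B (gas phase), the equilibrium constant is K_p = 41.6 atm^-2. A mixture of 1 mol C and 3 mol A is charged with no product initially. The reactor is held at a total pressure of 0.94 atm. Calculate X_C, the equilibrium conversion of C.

Take 1 mol C as basis and let X be its fractional conversion, so ξ = X.
Moles: n_C = 1 − X; n_A = 3 − 3X; n_B = 2X.
Summing: n_T = 4 − 2X.
With p_i = (n_i/n_T)P, K_p = p_B^2 / (p_C p_A^3).
This yields a degree-4 equation in X; solving on (0,1), X = 0.664.

X = 0.664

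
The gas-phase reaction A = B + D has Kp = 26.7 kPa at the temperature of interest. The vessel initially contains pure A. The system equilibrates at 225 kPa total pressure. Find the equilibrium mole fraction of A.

Take 1 mol A as basis and let X be its fractional conversion, so ξ = X.
At extent ξ: n_A = 1 − X; n_B = X; n_D = X.
Total moles n_T = 1 + X.
y_i = n_i/n_T, p_i = y_i·P. Kp = p_B p_D / (p_A).
Substituting and setting equal to 26.7 kPa gives a polynomial in X; the root in (0,1) is X = 0.326.
Then n_A = 0.674, n_T = 1.33, so y_A = 0.509.

y_A = 0.509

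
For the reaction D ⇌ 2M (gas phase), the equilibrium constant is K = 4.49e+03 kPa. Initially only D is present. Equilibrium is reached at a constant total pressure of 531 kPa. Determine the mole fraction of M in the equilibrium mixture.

y_M = 0.903

Take 1 mol D as basis and let X be its fractional conversion, so ξ = X.
Mole table: n_D = 1 − X; n_M = 2X.
Total moles n_T = 1 + X.
Mole fractions y_i = n_i/n_T; K = p_M^2 / (p_D) with p_i = y_i·P.
Setting this equal to 4.49e+03 kPa and taking the physical root (0 < X < 1) gives X = 0.824.
Then n_M = 1.65, n_T = 1.82, so y_M = 0.903.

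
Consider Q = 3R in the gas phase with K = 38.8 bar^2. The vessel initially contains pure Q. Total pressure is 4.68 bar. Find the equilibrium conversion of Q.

X = 0.508

Basis: 1 mol Q initially; let X = conversion of Q. Extent ξ = X.
At extent ξ: n_Q = 1 − X; n_R = 3X.
n_T = Σnᵢ = 1 + 2X.
Mole fractions y_i = n_i/n_T; K = p_R^3 / (p_Q) with p_i = y_i·P.
This yields a degree-3 equation in X; solving on (0,1), X = 0.508.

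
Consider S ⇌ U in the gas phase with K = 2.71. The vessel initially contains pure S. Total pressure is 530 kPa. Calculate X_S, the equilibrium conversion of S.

Let X = conversion of S (basis 1 mol S); extent of reaction ξ = X.
Mole table: n_S = 1 − X; n_U = X.
n_T stays at 1 (no change in mole number).
With p_i = (n_i/n_T)P, K = p_U / (p_S).
Substituting and setting equal to 2.71 gives a polynomial in X; the root in (0,1) is X = 0.730.

X = 0.730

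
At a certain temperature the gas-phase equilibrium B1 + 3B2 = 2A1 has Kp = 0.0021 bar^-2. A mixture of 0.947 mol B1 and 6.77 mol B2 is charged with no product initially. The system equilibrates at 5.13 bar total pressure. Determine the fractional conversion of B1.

Basis: 0.947 mol B1 initially; let X = conversion of B1. Extent ξ = 0.947X.
Species balance: n_B1 = 0.947 − 0.947X; n_B2 = 6.77 − 2.84X; n_A1 = 1.89X.
Total moles n_T = 7.72 − 1.89X.
y_i = n_i/n_T, p_i = y_i·P. Kp = p_A1^2 / (p_B1 p_B2^3).
This yields a degree-4 equation in X; solving on (0,1), X = 0.222.

X = 0.222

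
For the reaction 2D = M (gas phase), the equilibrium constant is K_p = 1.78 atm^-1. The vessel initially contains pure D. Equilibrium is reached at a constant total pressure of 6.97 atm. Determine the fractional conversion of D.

Let X = conversion of D (basis 1 mol D); extent of reaction ξ = 0.5X.
At extent ξ: n_D = 1 − X; n_M = 0.5X.
Summing: n_T = 1 − 0.5X.
With p_i = (n_i/n_T)P, K_p = p_M / (p_D^2).
Equating to 1.78 atm^-1 and solving on 0 < X < 1: X = 0.859.

X = 0.859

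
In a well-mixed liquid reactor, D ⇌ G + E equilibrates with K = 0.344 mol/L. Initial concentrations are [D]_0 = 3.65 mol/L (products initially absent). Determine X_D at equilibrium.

X = 0.263

Let X = conversion of D; extent ξ = 3.65·X mol/L.
Concentrations: [D] = 3.65 − 3.65X; [G] = 3.65X; [E] = 3.65X.
K = [G] [E] / ([D]).
Equating to 0.344 mol/L: the physical root is X = 0.263.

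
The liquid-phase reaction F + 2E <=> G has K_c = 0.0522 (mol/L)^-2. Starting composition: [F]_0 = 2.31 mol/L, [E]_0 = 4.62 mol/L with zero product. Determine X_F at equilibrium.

X = 0.332

Let X = conversion of F; extent ξ = 2.31·X mol/L.
Concentrations: [F] = 2.31 − 2.31X; [E] = 4.62 − 4.62X; [G] = 2.31X.
K_c = [G] / ([F] [E]^2).
This equals 0.0522 at X = 0.332 (the root in 0 < X < 1).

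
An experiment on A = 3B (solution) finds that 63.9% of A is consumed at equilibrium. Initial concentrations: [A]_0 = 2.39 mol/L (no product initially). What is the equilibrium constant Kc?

Kc = 111 (mol/L)^2

Let X = conversion of A.
Concentrations: [A] = 2.39 − 2.39X; [B] = 7.17X.
At X = 0.639: [A] = 0.863, [B] = 4.58.
Kc = [B]^3 / ([A]) = 111 (mol/L)^2.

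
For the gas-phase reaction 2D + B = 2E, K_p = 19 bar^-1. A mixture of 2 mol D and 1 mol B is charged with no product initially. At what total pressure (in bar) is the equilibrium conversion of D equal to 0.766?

P = 5.38 bar

Let X = conversion of D (basis 2 mol D); extent of reaction ξ = X.
Mole table: n_D = 2 − 2X; n_B = 1 − X; n_E = 2X.
Total moles n_T = 3 − X.
K_p = p_E^2 / (p_D^2 p_B) with p_i = (n_i/n_T)·P.
At X = 0.766: the mole-fraction product g(X) = Π y_i^ν_i = 102.3. Since K_p = g(X)·P^{-1}, P = (g/K_p)^(1/1) = (102.3/19)^(1/1) = 5.38 bar.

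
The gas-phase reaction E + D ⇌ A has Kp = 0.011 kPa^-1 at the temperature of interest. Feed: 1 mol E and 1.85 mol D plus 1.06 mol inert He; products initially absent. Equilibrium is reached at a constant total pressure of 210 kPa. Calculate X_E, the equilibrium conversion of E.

Let X = conversion of E (basis 1 mol E); extent of reaction ξ = X.
Species balance: n_E = 1 − X; n_D = 1.85 − X; n_A = X; n_I = 1.06 (inert).
n_T = Σnᵢ = 3.91 − X.
With p_i = (n_i/n_T)P, Kp = p_A / (p_E p_D).
Equating to 0.011 kPa^-1 and solving on 0 < X < 1: X = 0.480.

X = 0.480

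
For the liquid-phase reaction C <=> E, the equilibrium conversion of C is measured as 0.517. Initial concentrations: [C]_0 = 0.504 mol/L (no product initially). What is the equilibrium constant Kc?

Kc = 1.07

Let X = conversion of C.
Concentrations: [C] = 0.504 − 0.504X; [E] = 0.504X.
At X = 0.517: [C] = 0.243, [E] = 0.261.
Kc = [E] / ([C]) = 1.07.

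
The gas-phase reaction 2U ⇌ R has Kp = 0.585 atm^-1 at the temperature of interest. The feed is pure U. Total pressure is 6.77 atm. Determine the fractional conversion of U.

X = 0.756

Basis: 1 mol U initially; let X = conversion of U. Extent ξ = 0.5X.
Mole table: n_U = 1 − X; n_R = 0.5X.
Total moles n_T = 1 − 0.5X.
With p_i = (n_i/n_T)P, Kp = p_R / (p_U^2).
This yields a degree-2 equation in X; solving on (0,1), X = 0.756.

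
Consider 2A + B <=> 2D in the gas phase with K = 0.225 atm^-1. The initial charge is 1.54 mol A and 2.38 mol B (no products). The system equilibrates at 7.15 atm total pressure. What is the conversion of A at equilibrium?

Take 1.54 mol A as basis and let X be its fractional conversion, so ξ = 0.77X.
At extent ξ: n_A = 1.54 − 1.54X; n_B = 2.38 − 0.77X; n_D = 1.54X.
Total moles n_T = 3.92 − 0.77X.
Mole fractions y_i = n_i/n_T; K = p_D^2 / (p_A^2 p_B) with p_i = y_i·P.
Substituting and setting equal to 0.225 atm^-1 gives a polynomial in X; the root in (0,1) is X = 0.488.

X = 0.488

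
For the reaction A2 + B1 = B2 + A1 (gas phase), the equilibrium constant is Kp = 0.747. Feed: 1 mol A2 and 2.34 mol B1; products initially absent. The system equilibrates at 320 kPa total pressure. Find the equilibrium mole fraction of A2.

Basis: 1 mol A2 initially; let X = conversion of A2. Extent ξ = X.
Mole table: n_A2 = 1 − X; n_B1 = 2.34 − X; n_B2 = X; n_A1 = X.
Since Δν = 0, n_T = 3.34 throughout.
y_i = n_i/n_T, p_i = y_i·P. Kp = p_B2 p_A1 / (p_A2 p_B1).
This yields a degree-2 equation in X; solving on (0,1), X = 0.657.
Then n_A2 = 0.343, n_T = 3.34, so y_A2 = 0.103.

y_A2 = 0.103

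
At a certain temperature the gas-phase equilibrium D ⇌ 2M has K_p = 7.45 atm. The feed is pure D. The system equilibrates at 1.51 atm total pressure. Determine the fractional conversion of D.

X = 0.743

Basis: 1 mol D initially; let X = conversion of D. Extent ξ = X.
Moles: n_D = 1 − X; n_M = 2X.
n_T = Σnᵢ = 1 + X.
With p_i = (n_i/n_T)P, K_p = p_M^2 / (p_D).
Substituting and setting equal to 7.45 atm gives a polynomial in X; the root in (0,1) is X = 0.743.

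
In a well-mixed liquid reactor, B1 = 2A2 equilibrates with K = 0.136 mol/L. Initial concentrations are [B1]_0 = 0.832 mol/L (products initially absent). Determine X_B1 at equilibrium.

Let X = conversion of B1; extent ξ = 0.832·X mol/L.
Concentrations: [B1] = 0.832 − 0.832X; [A2] = 1.66X.
K = [A2]^2 / ([B1]).
Setting equal to 0.136 and solving for X on (0,1) gives X = 0.183.

X = 0.183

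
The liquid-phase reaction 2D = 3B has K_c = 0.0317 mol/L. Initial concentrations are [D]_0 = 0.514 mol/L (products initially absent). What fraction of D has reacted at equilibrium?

Let X = conversion of D; extent ξ = 0.514X/2 mol/L.
Concentrations: [D] = 0.514 − 0.514X; [B] = 0.771X.
K_c = [B]^3 / ([D]^2).
Setting equal to 0.0317 and solving for X on (0,1) gives X = 0.223.

X = 0.223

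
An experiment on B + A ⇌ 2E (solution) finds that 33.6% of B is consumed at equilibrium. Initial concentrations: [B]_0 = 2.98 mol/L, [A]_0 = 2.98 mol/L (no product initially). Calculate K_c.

K_c = 1.02

Let X = conversion of B.
Concentrations: [B] = 2.98 − 2.98X; [A] = 2.98 − 2.98X; [E] = 5.96X.
At X = 0.336: [B] = 1.98, [A] = 1.98, [E] = 2.
K_c = [E]^2 / ([B] [A]) = 1.02.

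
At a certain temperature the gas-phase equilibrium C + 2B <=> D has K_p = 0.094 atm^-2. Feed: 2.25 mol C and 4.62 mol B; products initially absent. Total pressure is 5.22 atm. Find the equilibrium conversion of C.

Let X = conversion of C (basis 2.25 mol C); extent of reaction ξ = 2.25X.
At extent ξ: n_C = 2.25 − 2.25X; n_B = 4.62 − 4.5X; n_D = 2.25X.
n_T = Σnᵢ = 6.87 − 4.5X.
y_i = n_i/n_T, p_i = y_i·P. K_p = p_D / (p_C p_B^2).
Substituting and setting equal to 0.094 atm^-2 gives a polynomial in X; the root in (0,1) is X = 0.431.

X = 0.431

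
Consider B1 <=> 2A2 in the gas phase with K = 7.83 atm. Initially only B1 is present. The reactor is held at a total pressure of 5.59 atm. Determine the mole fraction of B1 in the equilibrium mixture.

Let X = conversion of B1 (basis 1 mol B1); extent of reaction ξ = X.
Species balance: n_B1 = 1 − X; n_A2 = 2X.
n_T = Σnᵢ = 1 + X.
With p_i = (n_i/n_T)P, K = p_A2^2 / (p_B1).
This yields a degree-2 equation in X; solving on (0,1), X = 0.509.
Then n_B1 = 0.491, n_T = 1.51, so y_B1 = 0.325.

y_B1 = 0.325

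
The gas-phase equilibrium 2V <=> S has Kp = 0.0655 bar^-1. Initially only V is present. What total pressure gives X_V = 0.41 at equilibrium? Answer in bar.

P = 7.15 bar

Basis: 1 mol V initially; let X = conversion of V. Extent ξ = 0.5X.
Species balance: n_V = 1 − X; n_S = 0.5X.
n_T = Σnᵢ = 1 − 0.5X.
Kp = p_S / (p_V^2) with p_i = (n_i/n_T)·P.
At X = 0.41: the mole-fraction product g(X) = Π y_i^ν_i = 0.4682. Since Kp = g(X)·P^{-1}, P = (g/Kp)^(1/1) = (0.4682/0.0655)^(1/1) = 7.15 bar.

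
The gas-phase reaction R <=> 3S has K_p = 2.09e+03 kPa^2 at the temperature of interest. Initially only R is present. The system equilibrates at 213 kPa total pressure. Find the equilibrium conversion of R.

Take 1 mol R as basis and let X be its fractional conversion, so ξ = X.
At extent ξ: n_R = 1 − X; n_S = 3X.
Total moles n_T = 1 + 2X.
With p_i = (n_i/n_T)P, K_p = p_S^3 / (p_R).
Equating to 2.09e+03 kPa^2 and solving on 0 < X < 1: X = 0.133.

X = 0.133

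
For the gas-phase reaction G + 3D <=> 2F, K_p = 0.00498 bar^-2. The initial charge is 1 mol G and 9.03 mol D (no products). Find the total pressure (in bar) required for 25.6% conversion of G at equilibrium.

Let X = conversion of G (basis 1 mol G); extent of reaction ξ = X.
Moles: n_G = 1 − X; n_D = 9.03 − 3X; n_F = 2X.
Total moles n_T = 10 − 2X.
K_p = p_F^2 / (p_G p_D^3) with p_i = (n_i/n_T)·P.
At X = 0.256: the mole-fraction product g(X) = Π y_i^ν_i = 0.0566. Since K_p = g(X)·P^{-2}, P = (g/K_p)^(1/2) = (0.0566/0.00498)^(1/2) = 3.37 bar.

P = 3.37 bar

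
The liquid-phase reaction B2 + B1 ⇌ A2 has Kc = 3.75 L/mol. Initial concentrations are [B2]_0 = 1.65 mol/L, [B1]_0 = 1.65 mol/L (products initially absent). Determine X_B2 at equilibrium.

Let X = conversion of B2; extent ξ = 1.65·X mol/L.
Concentrations: [B2] = 1.65 − 1.65X; [B1] = 1.65 − 1.65X; [A2] = 1.65X.
Kc = [A2] / ([B2] [B1]).
This equals 3.75 at X = 0.671 (the root in 0 < X < 1).

X = 0.671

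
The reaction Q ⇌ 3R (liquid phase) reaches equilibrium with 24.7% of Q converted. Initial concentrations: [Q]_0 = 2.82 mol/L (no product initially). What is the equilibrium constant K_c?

K_c = 4.3 (mol/L)^2

Let X = conversion of Q.
Concentrations: [Q] = 2.82 − 2.82X; [R] = 8.46X.
At X = 0.247: [Q] = 2.12, [R] = 2.09.
K_c = [R]^3 / ([Q]) = 4.3 (mol/L)^2.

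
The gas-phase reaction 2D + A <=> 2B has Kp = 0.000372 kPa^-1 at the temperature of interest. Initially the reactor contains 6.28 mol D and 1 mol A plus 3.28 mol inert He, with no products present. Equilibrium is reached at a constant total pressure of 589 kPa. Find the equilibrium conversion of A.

Take 1 mol A as basis and let X be its fractional conversion, so ξ = X.
At extent ξ: n_D = 6.28 − 2X; n_A = 1 − X; n_B = 2X; n_I = 3.28 (inert).
Summing: n_T = 10.6 − X.
With p_i = (n_i/n_T)P, Kp = p_B^2 / (p_D^2 p_A).
This yields a degree-3 equation in X; solving on (0,1), X = 0.335.

X = 0.335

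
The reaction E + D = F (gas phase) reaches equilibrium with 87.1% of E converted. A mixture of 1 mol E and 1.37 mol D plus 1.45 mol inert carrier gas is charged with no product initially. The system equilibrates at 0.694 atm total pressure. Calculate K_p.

Basis: 1 mol E initially; let X = conversion of E. Extent ξ = X.
At extent ξ: n_E = 1 − X; n_D = 1.37 − X; n_F = X; n_I = 1.45 (inert).
n_T = Σnᵢ = 3.82 − X.
At X = 0.871: n_E = 0.129, n_D = 0.499, n_F = 0.871, n_T = 2.95.
p_i = (n_i/n_T)·P. K_p = p_F / (p_E p_D) = 57.5 atm^-1.

K_p = 57.5 atm^-1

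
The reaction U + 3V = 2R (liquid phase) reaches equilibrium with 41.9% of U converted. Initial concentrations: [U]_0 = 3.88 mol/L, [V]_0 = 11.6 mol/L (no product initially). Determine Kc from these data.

Kc = 0.0154 (mol/L)^-2

Let X = conversion of U.
Concentrations: [U] = 3.88 − 3.88X; [V] = 11.6 − 11.6X; [R] = 7.76X.
At X = 0.419: [U] = 2.25, [V] = 6.72, [R] = 3.25.
Kc = [R]^2 / ([U] [V]^3) = 0.0154 (mol/L)^-2.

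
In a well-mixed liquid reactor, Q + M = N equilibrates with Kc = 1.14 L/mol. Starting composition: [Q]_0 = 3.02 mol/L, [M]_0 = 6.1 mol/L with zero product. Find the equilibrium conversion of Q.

Let X = conversion of Q; extent ξ = 3.02·X mol/L.
Concentrations: [Q] = 3.02 − 3.02X; [M] = 6.1 − 3.02X; [N] = 3.02X.
Kc = [N] / ([Q] [M]).
Equating to 1.14 L/mol: the physical root is X = 0.807.

X = 0.807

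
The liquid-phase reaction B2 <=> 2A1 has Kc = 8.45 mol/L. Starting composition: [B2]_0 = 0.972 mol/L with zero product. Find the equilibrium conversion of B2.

Let X = conversion of B2; extent ξ = 0.972·X mol/L.
Concentrations: [B2] = 0.972 − 0.972X; [A1] = 1.94X.
Kc = [A1]^2 / ([B2]).
Equating to 8.45 mol/L: the physical root is X = 0.745.

X = 0.745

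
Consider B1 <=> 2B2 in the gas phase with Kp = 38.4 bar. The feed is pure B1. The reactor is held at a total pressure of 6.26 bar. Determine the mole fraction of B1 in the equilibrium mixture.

y_B1 = 0.125

Take 1 mol B1 as basis and let X be its fractional conversion, so ξ = X.
Moles: n_B1 = 1 − X; n_B2 = 2X.
n_T = Σnᵢ = 1 + X.
Mole fractions y_i = n_i/n_T; Kp = p_B2^2 / (p_B1) with p_i = y_i·P.
This yields a degree-2 equation in X; solving on (0,1), X = 0.778.
Then n_B1 = 0.222, n_T = 1.78, so y_B1 = 0.125.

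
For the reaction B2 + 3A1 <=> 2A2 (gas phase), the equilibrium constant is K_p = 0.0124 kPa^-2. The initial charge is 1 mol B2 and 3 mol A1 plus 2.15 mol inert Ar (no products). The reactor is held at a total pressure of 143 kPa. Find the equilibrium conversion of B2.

Basis: 1 mol B2 initially; let X = conversion of B2. Extent ξ = X.
At extent ξ: n_B2 = 1 − X; n_A1 = 3 − 3X; n_A2 = 2X; n_I = 2.15 (inert).
n_T = Σnᵢ = 6.15 − 2X.
y_i = n_i/n_T, p_i = y_i·P. K_p = p_A2^2 / (p_B2 p_A1^3).
Setting this equal to 0.0124 kPa^-2 and taking the physical root (0 < X < 1) gives X = 0.714.

X = 0.714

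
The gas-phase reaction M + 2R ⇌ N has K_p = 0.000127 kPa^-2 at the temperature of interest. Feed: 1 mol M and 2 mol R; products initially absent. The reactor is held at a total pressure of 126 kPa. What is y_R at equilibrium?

Take 1 mol M as basis and let X be its fractional conversion, so ξ = X.
At extent ξ: n_M = 1 − X; n_R = 2 − 2X; n_N = X.
n_T = Σnᵢ = 3 − 2X.
y_i = n_i/n_T, p_i = y_i·P. K_p = p_N / (p_M p_R^2).
Substituting and setting equal to 0.000127 kPa^-2 gives a polynomial in X; the root in (0,1) is X = 0.381.
Then n_R = 1.24, n_T = 2.24, so y_R = 0.553.

y_R = 0.553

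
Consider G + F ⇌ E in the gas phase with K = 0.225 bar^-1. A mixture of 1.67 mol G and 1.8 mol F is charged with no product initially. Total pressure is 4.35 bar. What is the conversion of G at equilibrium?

X = 0.300

Take 1.67 mol G as basis and let X be its fractional conversion, so ξ = 1.67X.
Moles: n_G = 1.67 − 1.67X; n_F = 1.8 − 1.67X; n_E = 1.67X.
Summing: n_T = 3.47 − 1.67X.
y_i = n_i/n_T, p_i = y_i·P. K = p_E / (p_G p_F).
Equating to 0.225 bar^-1 and solving on 0 < X < 1: X = 0.300.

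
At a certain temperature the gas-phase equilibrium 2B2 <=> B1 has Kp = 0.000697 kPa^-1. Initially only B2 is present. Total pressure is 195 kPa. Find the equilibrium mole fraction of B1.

Let X = conversion of B2 (basis 1 mol B2); extent of reaction ξ = 0.5X.
Mole table: n_B2 = 1 − X; n_B1 = 0.5X.
n_T = Σnᵢ = 1 − 0.5X.
With p_i = (n_i/n_T)P, Kp = p_B1 / (p_B2^2).
This yields a degree-2 equation in X; solving on (0,1), X = 0.195.
Then n_B1 = 0.0976, n_T = 0.902, so y_B1 = 0.108.

y_B1 = 0.108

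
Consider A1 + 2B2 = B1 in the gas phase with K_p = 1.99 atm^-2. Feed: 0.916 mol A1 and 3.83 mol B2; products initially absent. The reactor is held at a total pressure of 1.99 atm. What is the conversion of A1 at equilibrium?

X = 0.803

Take 0.916 mol A1 as basis and let X be its fractional conversion, so ξ = 0.916X.
At extent ξ: n_A1 = 0.916 − 0.916X; n_B2 = 3.83 − 1.83X; n_B1 = 0.916X.
Summing: n_T = 4.75 − 1.83X.
Mole fractions y_i = n_i/n_T; K_p = p_B1 / (p_A1 p_B2^2) with p_i = y_i·P.
Equating to 1.99 atm^-2 and solving on 0 < X < 1: X = 0.803.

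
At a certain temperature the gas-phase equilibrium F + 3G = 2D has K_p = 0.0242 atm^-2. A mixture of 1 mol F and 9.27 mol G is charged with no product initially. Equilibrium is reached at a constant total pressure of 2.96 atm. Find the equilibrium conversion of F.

Basis: 1 mol F initially; let X = conversion of F. Extent ξ = X.
Mole table: n_F = 1 − X; n_G = 9.27 − 3X; n_D = 2X.
Summing: n_T = 10.3 − 2X.
y_i = n_i/n_T, p_i = y_i·P. K_p = p_D^2 / (p_F p_G^3).
Setting this equal to 0.0242 atm^-2 and taking the physical root (0 < X < 1) gives X = 0.421.

X = 0.421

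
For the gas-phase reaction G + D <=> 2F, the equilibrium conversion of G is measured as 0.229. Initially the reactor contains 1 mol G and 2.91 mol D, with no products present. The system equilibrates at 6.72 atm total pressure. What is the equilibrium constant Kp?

Kp = 0.101

Take 1 mol G as basis and let X be its fractional conversion, so ξ = X.
Species balance: n_G = 1 − X; n_D = 2.91 − X; n_F = 2X.
Since Δν = 0, n_T = 3.91 throughout.
At X = 0.229: n_G = 0.771, n_D = 2.68, n_F = 0.458, n_T = 3.91.
p_i = (n_i/n_T)·P. Kp = p_F^2 / (p_G p_D) = 0.101.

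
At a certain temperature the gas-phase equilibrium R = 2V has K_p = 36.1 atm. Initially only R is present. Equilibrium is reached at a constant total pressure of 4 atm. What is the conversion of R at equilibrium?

X = 0.832

Take 1 mol R as basis and let X be its fractional conversion, so ξ = X.
At extent ξ: n_R = 1 − X; n_V = 2X.
Summing: n_T = 1 + X.
y_i = n_i/n_T, p_i = y_i·P. K_p = p_V^2 / (p_R).
Equating to 36.1 atm and solving on 0 < X < 1: X = 0.832.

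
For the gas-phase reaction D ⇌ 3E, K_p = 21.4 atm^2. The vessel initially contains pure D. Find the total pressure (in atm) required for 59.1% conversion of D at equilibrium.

Let X = conversion of D (basis 1 mol D); extent of reaction ξ = X.
Species balance: n_D = 1 − X; n_E = 3X.
Summing: n_T = 1 + 2X.
K_p = p_E^3 / (p_D) with p_i = (n_i/n_T)·P.
At X = 0.591: the mole-fraction product g(X) = Π y_i^ν_i = 2.862. Since K_p = g(X)·P^{2}, P = (K_p/g)^(1/2) = (21.4/2.862)^(1/2) = 2.73 atm.

P = 2.73 atm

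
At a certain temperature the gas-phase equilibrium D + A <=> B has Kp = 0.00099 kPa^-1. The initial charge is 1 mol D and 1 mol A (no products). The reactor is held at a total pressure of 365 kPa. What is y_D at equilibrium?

y_D = 0.462

Basis: 1 mol D initially; let X = conversion of D. Extent ξ = X.
Mole table: n_D = 1 − X; n_A = 1 − X; n_B = X.
n_T = Σnᵢ = 2 − X.
y_i = n_i/n_T, p_i = y_i·P. Kp = p_B / (p_D p_A).
Setting this equal to 0.00099 kPa^-1 and taking the physical root (0 < X < 1) gives X = 0.143.
Then n_D = 0.857, n_T = 1.86, so y_D = 0.462.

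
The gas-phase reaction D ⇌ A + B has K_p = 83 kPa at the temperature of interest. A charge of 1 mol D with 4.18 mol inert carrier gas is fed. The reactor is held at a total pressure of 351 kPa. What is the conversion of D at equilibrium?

Basis: 1 mol D initially; let X = conversion of D. Extent ξ = X.
At extent ξ: n_D = 1 − X; n_A = X; n_B = X; n_I = 4.18 (inert).
Total moles n_T = 5.18 + X.
Mole fractions y_i = n_i/n_T; K_p = p_A p_B / (p_D) with p_i = y_i·P.
Setting this equal to 83 kPa and taking the physical root (0 < X < 1) gives X = 0.673.

X = 0.673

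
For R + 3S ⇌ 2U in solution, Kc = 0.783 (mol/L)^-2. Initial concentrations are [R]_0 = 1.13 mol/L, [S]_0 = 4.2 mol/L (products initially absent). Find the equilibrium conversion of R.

Let X = conversion of R; extent ξ = 1.13·X mol/L.
Concentrations: [R] = 1.13 − 1.13X; [S] = 4.2 − 3.39X; [U] = 2.26X.
Kc = [U]^2 / ([R] [S]^3).
This equals 0.783 at X = 0.662 (the root in 0 < X < 1).

X = 0.662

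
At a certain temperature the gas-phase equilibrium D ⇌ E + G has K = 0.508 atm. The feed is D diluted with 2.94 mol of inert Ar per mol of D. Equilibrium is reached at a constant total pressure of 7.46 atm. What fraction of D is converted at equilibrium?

Take 1 mol D as basis and let X be its fractional conversion, so ξ = X.
At extent ξ: n_D = 1 − X; n_E = X; n_G = X; n_I = 2.94 (inert).
Total moles n_T = 3.94 + X.
Mole fractions y_i = n_i/n_T; K = p_E p_G / (p_D) with p_i = y_i·P.
Setting this equal to 0.508 atm and taking the physical root (0 < X < 1) gives X = 0.416.

X = 0.416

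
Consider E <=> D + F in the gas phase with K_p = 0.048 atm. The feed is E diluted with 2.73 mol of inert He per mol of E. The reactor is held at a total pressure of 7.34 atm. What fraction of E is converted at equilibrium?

X = 0.147

Take 1 mol E as basis and let X be its fractional conversion, so ξ = X.
Moles: n_E = 1 − X; n_D = X; n_F = X; n_I = 2.73 (inert).
n_T = Σnᵢ = 3.73 + X.
y_i = n_i/n_T, p_i = y_i·P. K_p = p_D p_F / (p_E).
Setting this equal to 0.048 atm and taking the physical root (0 < X < 1) gives X = 0.147.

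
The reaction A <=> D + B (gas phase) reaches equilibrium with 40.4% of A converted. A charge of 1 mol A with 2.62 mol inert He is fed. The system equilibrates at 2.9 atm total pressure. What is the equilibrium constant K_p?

K_p = 0.197 atm

Take 1 mol A as basis and let X be its fractional conversion, so ξ = X.
Moles: n_A = 1 − X; n_D = X; n_B = X; n_I = 2.62 (inert).
Total moles n_T = 3.62 + X.
At X = 0.404: n_A = 0.596, n_D = 0.404, n_B = 0.404, n_T = 4.02.
p_i = (n_i/n_T)·P. K_p = p_D p_B / (p_A) = 0.197 atm.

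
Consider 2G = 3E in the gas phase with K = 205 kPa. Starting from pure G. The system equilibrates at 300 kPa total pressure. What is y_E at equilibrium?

Take 1 mol G as basis and let X be its fractional conversion, so ξ = 0.5X.
Mole table: n_G = 1 − X; n_E = 1.5X.
Total moles n_T = 1 + 0.5X.
With p_i = (n_i/n_T)P, K = p_E^3 / (p_G^2).
Substituting and setting equal to 205 kPa gives a polynomial in X; the root in (0,1) is X = 0.431.
Then n_E = 0.646, n_T = 1.22, so y_E = 0.531.

y_E = 0.531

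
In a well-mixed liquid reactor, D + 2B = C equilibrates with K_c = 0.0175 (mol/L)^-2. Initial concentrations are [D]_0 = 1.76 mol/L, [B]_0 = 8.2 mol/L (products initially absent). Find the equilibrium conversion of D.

X = 0.437

Let X = conversion of D; extent ξ = 1.76·X mol/L.
Concentrations: [D] = 1.76 − 1.76X; [B] = 8.2 − 3.52X; [C] = 1.76X.
K_c = [C] / ([D] [B]^2).
This equals 0.0175 at X = 0.437 (the root in 0 < X < 1).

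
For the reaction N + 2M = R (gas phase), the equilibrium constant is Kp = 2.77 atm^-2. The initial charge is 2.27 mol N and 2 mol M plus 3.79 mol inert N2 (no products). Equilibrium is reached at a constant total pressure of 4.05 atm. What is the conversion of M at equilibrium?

Let X = conversion of M (basis 2 mol M); extent of reaction ξ = X.
Moles: n_N = 2.27 − X; n_M = 2 − 2X; n_R = X; n_I = 3.79 (inert).
Total moles n_T = 8.06 − 2X.
With p_i = (n_i/n_T)P, Kp = p_R / (p_N p_M^2).
Equating to 2.77 atm^-2 and solving on 0 < X < 1: X = 0.676.

X = 0.676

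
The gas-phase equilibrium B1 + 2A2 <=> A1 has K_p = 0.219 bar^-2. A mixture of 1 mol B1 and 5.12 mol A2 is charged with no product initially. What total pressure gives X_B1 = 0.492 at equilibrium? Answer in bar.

Take 1 mol B1 as basis and let X be its fractional conversion, so ξ = X.
Species balance: n_B1 = 1 − X; n_A2 = 5.12 − 2X; n_A1 = X.
Summing: n_T = 6.12 − 2X.
K_p = p_A1 / (p_B1 p_A2^2) with p_i = (n_i/n_T)·P.
At X = 0.492: the mole-fraction product g(X) = Π y_i^ν_i = 1.493. Since K_p = g(X)·P^{-2}, P = (g/K_p)^(1/2) = (1.493/0.219)^(1/2) = 2.61 bar.

P = 2.61 bar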